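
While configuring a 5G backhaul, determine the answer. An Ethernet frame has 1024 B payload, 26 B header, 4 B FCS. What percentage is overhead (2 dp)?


Given: payload = 1024 B, header = 26 B, trailer = 4 B
Overhead bytes = header + trailer = 26 + 4 = 30
Total frame = payload + overhead = 1024 + 30 = 1054
Overhead % = 30 / 1054 * 100 = 2.8463% -> 2.85% (2 dp)

2.85


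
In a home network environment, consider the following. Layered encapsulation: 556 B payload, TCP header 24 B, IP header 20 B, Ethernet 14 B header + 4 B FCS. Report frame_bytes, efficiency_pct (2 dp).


TCP segment = 556 + 24 = 580 B
IP packet = 580 + 20 = 600 B
Ethernet frame = 600 + 14 + 4 = 618 B
Efficiency = app / frame = 556 / 618 = 0.899676 = 89.9676% -> 89.97% (2 dp)

618, 89.97


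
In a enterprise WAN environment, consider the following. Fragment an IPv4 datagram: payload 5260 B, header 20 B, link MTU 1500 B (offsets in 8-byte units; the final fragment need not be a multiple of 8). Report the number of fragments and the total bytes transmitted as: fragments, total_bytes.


Max data per non-final fragment = floor((MTU - header)/8)*8 = floor((1500 - 20)/8)*8 = floor(1480/8)*8 = 1480 B
Final fragment needs no 8-byte alignment: it can carry up to MTU - header = 1480 B
Non-final fragments needed = ceil((payload - 1480) / 1480) = ceil(3780/1480) = ceil(2.5541) = 3
Number of fragments = 3 + 1 = 4
Fragment sizes (data): 3 * 1480 B + 820 B (last, 820 <= 1480 OK)
Total bytes sent = payload + n_frags * header = 5260 + 4*20 = 5260 + 80 = 5340 B

4, 5340


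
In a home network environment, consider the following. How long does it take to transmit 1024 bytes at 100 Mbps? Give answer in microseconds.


Given: packet = 1024 bytes, bandwidth = 100 Mbps
Packet in bits = 1024 * 8 = 8192 bits
Bandwidth = 100 * 10^6 = 100000000 bps
Time = 8192 / 100000000 seconds
Time in us = 8192 * 10^6 / 100000000 = 81.92

81.92


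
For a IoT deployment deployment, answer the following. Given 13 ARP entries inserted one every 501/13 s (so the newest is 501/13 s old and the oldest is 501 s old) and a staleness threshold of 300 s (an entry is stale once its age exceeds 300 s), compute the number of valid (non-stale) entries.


Ages are k * 501/13 s for k = 1..13 (spacing = 38.5385 s).
Entry k is valid iff k * 501/13 <= 300 iff k <= 13 * 300 / 501 = 7.7844
n_valid = floor(7.7844) = 7
(n_stale = 13 - 7 = 6)

7


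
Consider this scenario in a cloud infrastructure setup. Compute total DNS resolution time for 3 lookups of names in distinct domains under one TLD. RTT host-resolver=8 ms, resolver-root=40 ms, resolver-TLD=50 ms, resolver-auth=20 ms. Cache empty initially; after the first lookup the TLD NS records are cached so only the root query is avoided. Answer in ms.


Lookup 1 (cold cache): local + root + TLD + auth = 8 + 40 + 50 + 20 = 118 ms
Lookups 2..3 (TLD NS cached -> skip root; new domain -> still ask TLD and auth): local + TLD + auth = 8 + 50 + 20 = 78 ms each
Remaining 2 lookups: 2 * 78 = 156 ms
Total = 118 + 156 = 274 ms

274


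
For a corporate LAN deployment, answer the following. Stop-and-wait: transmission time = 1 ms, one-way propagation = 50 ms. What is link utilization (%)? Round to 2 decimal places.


Given: Ttrans = 1 ms, Tprop = 50 ms
RTT = 2 * Tprop = 2 * 50 = 100 ms
U = Ttrans / (Ttrans + RTT)
U = 1 / (1 + 100)
U = 1 / 101 = 0.009901
U% = 0.99%

0.99


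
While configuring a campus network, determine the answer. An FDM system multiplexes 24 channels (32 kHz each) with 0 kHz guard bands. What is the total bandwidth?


Given: 24 channels, 32 kHz each, guard = 0 kHz
Channel bandwidth = 24 * 32 = 768 kHz
Guard bands = 23 gaps * 0 kHz = 0 kHz
Total = 768 + 0 = 768 kHz

768


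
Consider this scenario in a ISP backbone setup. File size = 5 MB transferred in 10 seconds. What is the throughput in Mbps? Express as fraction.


Given: file = 5 MB, time = 10 s
File in Mb = 5 * 8 = 40 Mb
Throughput = 40 / 10 Mbps
Throughput = 4 Mbps

4


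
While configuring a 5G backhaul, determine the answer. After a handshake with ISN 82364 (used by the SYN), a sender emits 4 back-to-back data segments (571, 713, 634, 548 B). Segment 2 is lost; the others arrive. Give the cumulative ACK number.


SYN uses sequence number 82364; first data byte = ISN + 1 = 82365.
Segment 1: SEQ = 82365, len = 571 B, covers [82365, 82935]
Segment 2: SEQ = 82936, len = 713 B, covers [82936, 83648] [LOST]
Segment 3: SEQ = 83649, len = 634 B, covers [83649, 84282]
Segment 4: SEQ = 84283, len = 548 B, covers [84283, 84830]
In-order data received: bytes [82365, 82935] (segments 1..1).
Segment 2 missing -> gap begins at byte 82936; later segments buffered out of order.
Cumulative ACK = next expected in-order byte = 82365 + 571 = 82936

82936


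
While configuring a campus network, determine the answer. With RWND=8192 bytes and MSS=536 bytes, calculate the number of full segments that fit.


Given: RWND = 8192 bytes, MSS = 536 bytes
Full segments = floor(RWND / MSS)
Full segments = floor(8192 / 536)
Full segments = floor(15.2836) = 15

15


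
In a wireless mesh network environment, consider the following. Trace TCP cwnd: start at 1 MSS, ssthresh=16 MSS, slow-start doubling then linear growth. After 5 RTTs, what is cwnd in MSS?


RTT 0: cwnd = 1 MSS (initial)
RTT 1: cwnd = 2 MSS (slow start, doubled)
RTT 2: cwnd = 4 MSS (slow start, doubled)
RTT 3: cwnd = 8 MSS (slow start, doubled)
RTT 4: cwnd = 16 MSS (slow start, doubled)
RTT 5: cwnd = 17 MSS (congestion avoidance, +1)

17


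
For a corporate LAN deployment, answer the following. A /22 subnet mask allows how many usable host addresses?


Given: subnet mask /22
Host bits = 32 - 22 = 10
Total addresses = 2^10 = 1024
Usable hosts = 1024 - 2 (network + broadcast) = 1022

1022


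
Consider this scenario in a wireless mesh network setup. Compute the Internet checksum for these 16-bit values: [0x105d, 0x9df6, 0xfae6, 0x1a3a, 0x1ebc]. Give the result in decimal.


Given words: [0x105d, 0x9df6, 0xfae6, 0x1a3a, 0x1ebc]
Step 1: Sum all words
Raw sum = 4189 + 40438 + 64230 + 6714 + 7868 = 123439
Step 2: Fold carry: (57903 + 1) = 57904
One's complement = ~57904 & 0xFFFF = 7631

7631


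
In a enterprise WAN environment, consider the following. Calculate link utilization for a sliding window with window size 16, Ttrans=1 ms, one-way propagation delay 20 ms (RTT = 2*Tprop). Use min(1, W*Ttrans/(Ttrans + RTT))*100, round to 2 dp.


Given: W = 16, Ttrans = 1 ms, RTT = 40 ms (= 2 * Tprop, Tprop = 20 ms)
Cycle time = Ttrans + RTT = 1 + 40 = 41 ms (first packet sent until its ACK returns)
W * Ttrans = 16 * 1 = 16 ms of sending per cycle
W * Ttrans / (Ttrans + RTT) = 16 / 41 = 0.390244
U = min(1, 0.390244) = 0.390244
U% = 39.02%

39.02


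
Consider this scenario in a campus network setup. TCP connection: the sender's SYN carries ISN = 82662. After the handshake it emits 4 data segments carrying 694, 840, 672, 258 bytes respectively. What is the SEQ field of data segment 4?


The SYN occupies sequence number ISN = 82662, so the first data byte is ISN + 1 = 82663.
SEQ of data segment i = (ISN + 1) + sum of payload sizes of segments 1..i-1.
Segment 1: SEQ = 82663, payload = 694 bytes
Segment 2: SEQ = 83357, payload = 840 bytes
Segment 3: SEQ = 84197, payload = 672 bytes
Segment 4: SEQ = 84869, payload = 258 bytes
SEQ of segment 4 = 82663 + 694 + 840 + 672 = 84869

84869


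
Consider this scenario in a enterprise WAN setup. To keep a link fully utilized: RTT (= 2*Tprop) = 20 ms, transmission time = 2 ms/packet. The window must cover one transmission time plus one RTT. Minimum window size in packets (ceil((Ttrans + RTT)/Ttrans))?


Given: Ttrans = 2 ms, RTT = 20 ms (= 2 * Tprop, Tprop = 10 ms)
Time until first ACK returns = Ttrans + RTT = 2 + 20 = 22 ms
Need W * Ttrans >= Ttrans + RTT  ->  W >= (Ttrans + RTT) / Ttrans
(Ttrans + RTT) / Ttrans = 22 / 2 = 11
W_min = ceil(11) = 11

11


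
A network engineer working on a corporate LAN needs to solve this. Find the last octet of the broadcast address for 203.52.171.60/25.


Given: IP = 203.52.171.60, prefix = /25
Host bits = 32 - 25 = 7
Network last octet = 60 AND mask = 0
Host part size = 2^7 - 1 = 127
Broadcast last octet = 0 OR 127 = 127

127


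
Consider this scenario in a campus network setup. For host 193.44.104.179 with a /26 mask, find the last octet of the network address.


Given: IP = 193.44.104.179, prefix = /26
Subnet mask = 255.255.255.192
Last octet of IP: 179
Last octet of mask: 192
Network last octet = 179 AND 192 = 128

128


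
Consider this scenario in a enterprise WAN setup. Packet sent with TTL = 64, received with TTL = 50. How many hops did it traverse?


Given: initial TTL = 64, received TTL = 50
Hops = initial TTL - received TTL
Hops = 64 - 50 = 14

14


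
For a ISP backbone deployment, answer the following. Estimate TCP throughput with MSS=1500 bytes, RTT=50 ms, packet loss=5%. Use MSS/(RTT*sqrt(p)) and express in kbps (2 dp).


Given: MSS = 1500 bytes, RTT = 50 ms, loss = 5%
RTT in seconds = 50 / 1000 = 0.05
Loss rate = 5% = 0.05
sqrt(loss) = sqrt(0.05) = 0.223606797750
Throughput (bytes/s) = 1500 / (0.05 * 0.223606797750) = 134164.0786
Throughput (kbps) = 134164.0786 * 8 / 1000 = 1073.312629 -> 1073.31 kbps (2 dp)

1073.31


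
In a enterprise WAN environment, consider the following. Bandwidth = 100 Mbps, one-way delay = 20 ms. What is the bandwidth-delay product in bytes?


Given: bandwidth = 100 Mbps, delay = 20 ms
BDP in bits = 100 * 10^6 * 20 / 1000
BDP in bits = 2000000
BDP in bytes = 2000000 / 8 = 250000

250000


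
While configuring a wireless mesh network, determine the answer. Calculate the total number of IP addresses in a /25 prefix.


Given: CIDR prefix /25
Host bits = 32 - 25 = 7
Total addresses = 2^7 = 128

128


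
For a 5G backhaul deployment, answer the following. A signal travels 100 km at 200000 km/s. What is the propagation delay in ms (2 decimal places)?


Given: distance = 100 km, speed = 200000 km/s
Delay = distance / speed = 100 / 200000 seconds
Delay in ms = 100 * 1000 / 200000
Delay = 0.5000 ms
Rounded to 2 dp = 0.50 ms

0.50


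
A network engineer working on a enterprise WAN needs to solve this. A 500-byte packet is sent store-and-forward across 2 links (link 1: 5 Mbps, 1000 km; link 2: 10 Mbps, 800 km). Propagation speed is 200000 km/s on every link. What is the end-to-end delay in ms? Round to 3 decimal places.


Packet = 500 bytes = 4000 bits. Store-and-forward: sum (t_trans + t_prop) per link.
Link 1: t_trans = 4000/(5*10^6) s = 0.8000 ms; t_prop = 1000/200000 s = 5.0000 ms; subtotal = 5.8000 ms
Link 2: t_trans = 4000/(10*10^6) s = 0.4000 ms; t_prop = 800/200000 s = 4.0000 ms; subtotal = 4.4000 ms
End-to-end = 5.8000 + 4.4000 = 10.2000 ms -> 10.200 ms (3 dp)

10.200


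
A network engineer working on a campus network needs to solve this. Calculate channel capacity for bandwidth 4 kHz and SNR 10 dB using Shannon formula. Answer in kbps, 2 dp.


Given: B = 4 kHz, SNR = 10 dB
SNR linear = 10^(10/10) = 10
1 + SNR = 11
log2(11) = 3.4594316186
C = 4 * 1000 * 3.4594316186 = 13837.7265 bps
C = 13.837726 kbps -> 13.84 kbps (2 dp)

13.84


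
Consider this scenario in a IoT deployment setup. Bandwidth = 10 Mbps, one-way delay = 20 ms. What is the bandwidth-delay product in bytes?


Given: bandwidth = 10 Mbps, delay = 20 ms
BDP in bits = 10 * 10^6 * 20 / 1000
BDP in bits = 200000
BDP in bytes = 200000 / 8 = 25000

25000


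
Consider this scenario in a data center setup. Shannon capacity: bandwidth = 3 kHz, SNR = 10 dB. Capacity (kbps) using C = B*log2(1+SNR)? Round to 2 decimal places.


Given: B = 3 kHz, SNR = 10 dB
SNR linear = 10^(10/10) = 10
1 + SNR = 11
log2(11) = 3.4594316186
C = 3 * 1000 * 3.4594316186 = 10378.2949 bps
C = 10.378295 kbps -> 10.38 kbps (2 dp)

10.38


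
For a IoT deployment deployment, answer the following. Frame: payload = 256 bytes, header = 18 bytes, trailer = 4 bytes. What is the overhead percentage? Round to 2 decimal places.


Given: payload = 256 B, header = 18 B, trailer = 4 B
Overhead bytes = header + trailer = 18 + 4 = 22
Total frame = payload + overhead = 256 + 22 = 278
Overhead % = 22 / 278 * 100 = 7.9137% -> 7.91% (2 dp)

7.91


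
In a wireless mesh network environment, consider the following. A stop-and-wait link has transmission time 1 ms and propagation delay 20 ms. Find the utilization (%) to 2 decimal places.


Given: Ttrans = 1 ms, Tprop = 20 ms
RTT = 2 * Tprop = 2 * 20 = 40 ms
U = Ttrans / (Ttrans + RTT)
U = 1 / (1 + 40)
U = 1 / 41 = 0.02439
U% = 2.44%

2.44


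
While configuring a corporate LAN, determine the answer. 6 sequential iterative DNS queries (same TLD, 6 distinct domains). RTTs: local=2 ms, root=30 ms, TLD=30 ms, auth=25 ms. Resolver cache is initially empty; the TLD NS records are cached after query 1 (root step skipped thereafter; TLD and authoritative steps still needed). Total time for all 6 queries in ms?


Lookup 1 (cold cache): local + root + TLD + auth = 2 + 30 + 30 + 25 = 87 ms
Lookups 2..6 (TLD NS cached -> skip root; new domain -> still ask TLD and auth): local + TLD + auth = 2 + 30 + 25 = 57 ms each
Remaining 5 lookups: 5 * 57 = 285 ms
Total = 87 + 285 = 372 ms

372


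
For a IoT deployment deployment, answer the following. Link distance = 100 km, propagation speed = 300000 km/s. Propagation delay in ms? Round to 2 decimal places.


Given: distance = 100 km, speed = 300000 km/s
Delay = distance / speed = 100 / 300000 seconds
Delay in ms = 100 * 1000 / 300000
Delay = 0.3333 ms
Rounded to 2 dp = 0.33 ms

0.33


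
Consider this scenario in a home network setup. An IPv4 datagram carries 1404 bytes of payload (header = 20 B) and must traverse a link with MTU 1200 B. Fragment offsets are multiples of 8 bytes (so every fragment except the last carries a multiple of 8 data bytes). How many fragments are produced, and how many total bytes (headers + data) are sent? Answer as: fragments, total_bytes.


Max data per non-final fragment = floor((MTU - header)/8)*8 = floor((1200 - 20)/8)*8 = floor(1180/8)*8 = 1176 B
Final fragment needs no 8-byte alignment: it can carry up to MTU - header = 1180 B
Non-final fragments needed = ceil((payload - 1180) / 1176) = ceil(224/1176) = ceil(0.1905) = 1
Number of fragments = 1 + 1 = 2
Fragment sizes (data): 1 * 1176 B + 228 B (last, 228 <= 1180 OK)
Total bytes sent = payload + n_frags * header = 1404 + 2*20 = 1404 + 40 = 1444 B

2, 1444


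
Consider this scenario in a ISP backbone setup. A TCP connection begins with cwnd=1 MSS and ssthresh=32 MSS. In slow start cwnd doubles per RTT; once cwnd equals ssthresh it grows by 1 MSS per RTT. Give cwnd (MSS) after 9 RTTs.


RTT 0: cwnd = 1 MSS (initial)
RTT 1: cwnd = 2 MSS (slow start, doubled)
RTT 2: cwnd = 4 MSS (slow start, doubled)
RTT 3: cwnd = 8 MSS (slow start, doubled)
RTT 4: cwnd = 16 MSS (slow start, doubled)
RTT 5: cwnd = 32 MSS (slow start, doubled)
RTT 6: cwnd = 33 MSS (congestion avoidance, +1)
RTT 7: cwnd = 34 MSS (congestion avoidance, +1)
RTT 8: cwnd = 35 MSS (congestion avoidance, +1)
RTT 9: cwnd = 36 MSS (congestion avoidance, +1)

36


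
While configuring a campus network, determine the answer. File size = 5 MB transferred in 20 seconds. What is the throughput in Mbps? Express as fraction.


Given: file = 5 MB, time = 20 s
File in Mb = 5 * 8 = 40 Mb
Throughput = 40 / 20 Mbps
Throughput = 2 Mbps

2


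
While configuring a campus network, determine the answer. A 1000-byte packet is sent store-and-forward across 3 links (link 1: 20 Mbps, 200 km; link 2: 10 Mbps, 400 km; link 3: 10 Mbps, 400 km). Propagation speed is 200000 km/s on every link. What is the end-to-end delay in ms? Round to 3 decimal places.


Packet = 1000 bytes = 8000 bits. Store-and-forward: sum (t_trans + t_prop) per link.
Link 1: t_trans = 8000/(20*10^6) s = 0.4000 ms; t_prop = 200/200000 s = 1.0000 ms; subtotal = 1.4000 ms
Link 2: t_trans = 8000/(10*10^6) s = 0.8000 ms; t_prop = 400/200000 s = 2.0000 ms; subtotal = 2.8000 ms
Link 3: t_trans = 8000/(10*10^6) s = 0.8000 ms; t_prop = 400/200000 s = 2.0000 ms; subtotal = 2.8000 ms
End-to-end = 1.4000 + 2.8000 + 2.8000 = 7.0000 ms -> 7.000 ms (3 dp)

7.000


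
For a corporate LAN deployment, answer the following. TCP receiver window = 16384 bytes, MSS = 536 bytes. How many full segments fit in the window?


Given: RWND = 16384 bytes, MSS = 536 bytes
Full segments = floor(RWND / MSS)
Full segments = floor(16384 / 536)
Full segments = floor(30.5672) = 30

30


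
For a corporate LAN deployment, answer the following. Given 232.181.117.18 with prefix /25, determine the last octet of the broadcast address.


Given: IP = 232.181.117.18, prefix = /25
Host bits = 32 - 25 = 7
Network last octet = 18 AND mask = 0
Host part size = 2^7 - 1 = 127
Broadcast last octet = 0 OR 127 = 127

127


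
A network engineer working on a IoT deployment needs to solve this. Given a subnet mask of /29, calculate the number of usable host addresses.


Given: subnet mask /29
Host bits = 32 - 29 = 3
Total addresses = 2^3 = 8
Usable hosts = 8 - 2 (network + broadcast) = 6

6


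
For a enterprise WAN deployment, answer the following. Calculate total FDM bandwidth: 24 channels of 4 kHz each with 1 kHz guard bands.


Given: 24 channels, 4 kHz each, guard = 1 kHz
Channel bandwidth = 24 * 4 = 96 kHz
Guard bands = 23 gaps * 1 kHz = 23 kHz
Total = 96 + 23 = 119 kHz

119


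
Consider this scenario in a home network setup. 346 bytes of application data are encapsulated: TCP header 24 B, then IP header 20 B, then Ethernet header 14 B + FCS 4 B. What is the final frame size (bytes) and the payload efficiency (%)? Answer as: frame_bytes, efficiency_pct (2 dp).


TCP segment = 346 + 24 = 370 B
IP packet = 370 + 20 = 390 B
Ethernet frame = 390 + 14 + 4 = 408 B
Efficiency = app / frame = 346 / 408 = 0.848039 = 84.8039% -> 84.80% (2 dp)

408, 84.80


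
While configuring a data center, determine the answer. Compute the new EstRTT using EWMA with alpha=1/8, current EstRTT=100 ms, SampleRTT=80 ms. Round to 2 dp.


Given: EstRTT = 100 ms, SampleRTT = 80 ms, alpha = 1/8
New EstRTT = (1 - alpha) * EstRTT + alpha * SampleRTT
(7/8) * 100 = 87.5
(1/8) * 80 = 10
New EstRTT = 87.5 + 10 = 97.5 ms -> 97.50 ms (2 dp)

97.50


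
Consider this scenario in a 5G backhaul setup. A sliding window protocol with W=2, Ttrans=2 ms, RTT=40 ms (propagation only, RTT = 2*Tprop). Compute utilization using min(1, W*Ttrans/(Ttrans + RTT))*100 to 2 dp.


Given: W = 2, Ttrans = 2 ms, RTT = 40 ms (= 2 * Tprop, Tprop = 20 ms)
Cycle time = Ttrans + RTT = 2 + 40 = 42 ms (first packet sent until its ACK returns)
W * Ttrans = 2 * 2 = 4 ms of sending per cycle
W * Ttrans / (Ttrans + RTT) = 4 / 42 = 0.095238
U = min(1, 0.095238) = 0.095238
U% = 9.52%

9.52


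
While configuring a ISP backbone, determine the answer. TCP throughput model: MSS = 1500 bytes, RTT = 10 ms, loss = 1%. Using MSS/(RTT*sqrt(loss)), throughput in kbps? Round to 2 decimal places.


Given: MSS = 1500 bytes, RTT = 10 ms, loss = 1%
RTT in seconds = 10 / 1000 = 0.01
Loss rate = 1% = 0.01
sqrt(loss) = sqrt(0.01) = 0.1
Throughput (bytes/s) = 1500 / (0.01 * 0.1) = 1500000.0000
Throughput (kbps) = 1500000.0000 * 8 / 1000 = 12000.000000 -> 12000.00 kbps (2 dp)

12000.00


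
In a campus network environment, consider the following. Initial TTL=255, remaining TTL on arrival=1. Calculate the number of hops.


Given: initial TTL = 255, received TTL = 1
Hops = initial TTL - received TTL
Hops = 255 - 1 = 254

254


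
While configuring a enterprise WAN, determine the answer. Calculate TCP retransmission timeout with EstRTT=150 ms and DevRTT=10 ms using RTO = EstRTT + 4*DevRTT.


Given: EstRTT = 150 ms, DevRTT = 10 ms
Timeout = EstRTT + 4 * DevRTT
4 * DevRTT = 4 * 10 = 40
Timeout = 150 + 40 = 190 ms

190


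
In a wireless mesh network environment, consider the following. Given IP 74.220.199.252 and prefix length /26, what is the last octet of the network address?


Given: IP = 74.220.199.252, prefix = /26
Subnet mask = 255.255.255.192
Last octet of IP: 252
Last octet of mask: 192
Network last octet = 252 AND 192 = 192

192


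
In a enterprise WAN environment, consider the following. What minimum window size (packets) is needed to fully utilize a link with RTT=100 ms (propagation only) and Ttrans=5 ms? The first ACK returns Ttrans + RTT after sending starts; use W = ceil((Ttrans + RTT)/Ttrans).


Given: Ttrans = 5 ms, RTT = 100 ms (= 2 * Tprop, Tprop = 50 ms)
Time until first ACK returns = Ttrans + RTT = 5 + 100 = 105 ms
Need W * Ttrans >= Ttrans + RTT  ->  W >= (Ttrans + RTT) / Ttrans
(Ttrans + RTT) / Ttrans = 105 / 5 = 21
W_min = ceil(21) = 21

21


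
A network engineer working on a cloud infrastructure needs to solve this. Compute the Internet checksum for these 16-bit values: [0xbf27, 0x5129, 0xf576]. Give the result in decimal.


Given words: [0xbf27, 0x5129, 0xf576]
Step 1: Sum all words
Raw sum = 48935 + 20777 + 62838 = 132550
Step 2: Fold carry: (1478 + 2) = 1480
One's complement = ~1480 & 0xFFFF = 64055

64055


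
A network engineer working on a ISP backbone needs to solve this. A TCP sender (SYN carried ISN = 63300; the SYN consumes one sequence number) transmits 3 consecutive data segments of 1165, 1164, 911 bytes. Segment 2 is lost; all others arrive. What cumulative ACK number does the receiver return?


SYN uses sequence number 63300; first data byte = ISN + 1 = 63301.
Segment 1: SEQ = 63301, len = 1165 B, covers [63301, 64465]
Segment 2: SEQ = 64466, len = 1164 B, covers [64466, 65629] [LOST]
Segment 3: SEQ = 65630, len = 911 B, covers [65630, 66540]
In-order data received: bytes [63301, 64465] (segments 1..1).
Segment 2 missing -> gap begins at byte 64466; later segments buffered out of order.
Cumulative ACK = next expected in-order byte = 63301 + 1165 = 64466

64466


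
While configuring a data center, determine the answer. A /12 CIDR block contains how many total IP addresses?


Given: CIDR prefix /12
Host bits = 32 - 12 = 20
Total addresses = 2^20 = 1048576

1048576


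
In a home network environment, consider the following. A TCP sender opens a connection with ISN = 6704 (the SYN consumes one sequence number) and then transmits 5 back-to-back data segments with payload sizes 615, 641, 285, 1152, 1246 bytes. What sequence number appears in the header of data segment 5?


The SYN occupies sequence number ISN = 6704, so the first data byte is ISN + 1 = 6705.
SEQ of data segment i = (ISN + 1) + sum of payload sizes of segments 1..i-1.
Segment 1: SEQ = 6705, payload = 615 bytes
Segment 2: SEQ = 7320, payload = 641 bytes
Segment 3: SEQ = 7961, payload = 285 bytes
Segment 4: SEQ = 8246, payload = 1152 bytes
Segment 5: SEQ = 9398, payload = 1246 bytes
SEQ of segment 5 = 6705 + 615 + 641 + 285 + 1152 = 9398

9398


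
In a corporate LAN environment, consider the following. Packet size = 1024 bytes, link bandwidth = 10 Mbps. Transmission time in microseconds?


Given: packet = 1024 bytes, bandwidth = 10 Mbps
Packet in bits = 1024 * 8 = 8192 bits
Bandwidth = 10 * 10^6 = 10000000 bps
Time = 8192 / 10000000 seconds
Time in us = 8192 * 10^6 / 10000000 = 819.2

819.2


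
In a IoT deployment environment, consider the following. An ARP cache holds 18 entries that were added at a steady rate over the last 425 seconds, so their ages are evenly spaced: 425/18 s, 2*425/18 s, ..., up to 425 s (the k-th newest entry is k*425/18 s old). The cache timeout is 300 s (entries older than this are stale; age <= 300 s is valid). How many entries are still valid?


Ages are k * 425/18 s for k = 1..18 (spacing = 23.6111 s).
Entry k is valid iff k * 425/18 <= 300 iff k <= 18 * 300 / 425 = 12.7059
n_valid = floor(12.7059) = 12
(n_stale = 18 - 12 = 6)

12


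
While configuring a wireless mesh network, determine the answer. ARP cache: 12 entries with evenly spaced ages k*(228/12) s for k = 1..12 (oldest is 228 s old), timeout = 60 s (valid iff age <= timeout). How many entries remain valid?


Ages are k * 228/12 s for k = 1..12 (spacing = 19.0000 s).
Entry k is valid iff k * 228/12 <= 60 iff k <= 12 * 60 / 228 = 3.1579
n_valid = floor(3.1579) = 3
(n_stale = 12 - 3 = 9)

3


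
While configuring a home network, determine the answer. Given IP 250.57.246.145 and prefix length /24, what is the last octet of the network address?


Given: IP = 250.57.246.145, prefix = /24
Subnet mask = 255.255.255.0
Last octet of IP: 145
Last octet of mask: 0
Network last octet = 145 AND 0 = 0

0


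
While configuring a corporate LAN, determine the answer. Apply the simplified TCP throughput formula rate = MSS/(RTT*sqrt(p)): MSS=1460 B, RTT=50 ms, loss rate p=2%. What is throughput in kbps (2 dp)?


Given: MSS = 1460 bytes, RTT = 50 ms, loss = 2%
RTT in seconds = 50 / 1000 = 0.05
Loss rate = 2% = 0.02
sqrt(loss) = sqrt(0.02) = 0.141421356237
Throughput (bytes/s) = 1460 / (0.05 * 0.141421356237) = 206475.1801
Throughput (kbps) = 206475.1801 * 8 / 1000 = 1651.801441 -> 1651.80 kbps (2 dp)

1651.80


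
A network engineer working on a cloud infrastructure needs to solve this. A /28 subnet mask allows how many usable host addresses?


Given: subnet mask /28
Host bits = 32 - 28 = 4
Total addresses = 2^4 = 16
Usable hosts = 16 - 2 (network + broadcast) = 14

14


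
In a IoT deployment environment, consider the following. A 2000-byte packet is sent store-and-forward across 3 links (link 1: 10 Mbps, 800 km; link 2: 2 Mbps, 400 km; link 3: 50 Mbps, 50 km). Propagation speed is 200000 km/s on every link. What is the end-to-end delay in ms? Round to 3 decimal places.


Packet = 2000 bytes = 16000 bits. Store-and-forward: sum (t_trans + t_prop) per link.
Link 1: t_trans = 16000/(10*10^6) s = 1.6000 ms; t_prop = 800/200000 s = 4.0000 ms; subtotal = 5.6000 ms
Link 2: t_trans = 16000/(2*10^6) s = 8.0000 ms; t_prop = 400/200000 s = 2.0000 ms; subtotal = 10.0000 ms
Link 3: t_trans = 16000/(50*10^6) s = 0.3200 ms; t_prop = 50/200000 s = 0.2500 ms; subtotal = 0.5700 ms
End-to-end = 5.6000 + 10.0000 + 0.5700 = 16.1700 ms -> 16.170 ms (3 dp)

16.170


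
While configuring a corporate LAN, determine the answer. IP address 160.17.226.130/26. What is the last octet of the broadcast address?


Given: IP = 160.17.226.130, prefix = /26
Host bits = 32 - 26 = 6
Network last octet = 130 AND mask = 128
Host part size = 2^6 - 1 = 63
Broadcast last octet = 128 OR 63 = 191

191


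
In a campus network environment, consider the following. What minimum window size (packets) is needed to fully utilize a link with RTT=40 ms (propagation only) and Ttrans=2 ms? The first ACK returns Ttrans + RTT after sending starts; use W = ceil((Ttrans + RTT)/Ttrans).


Given: Ttrans = 2 ms, RTT = 40 ms (= 2 * Tprop, Tprop = 20 ms)
Time until first ACK returns = Ttrans + RTT = 2 + 40 = 42 ms
Need W * Ttrans >= Ttrans + RTT  ->  W >= (Ttrans + RTT) / Ttrans
(Ttrans + RTT) / Ttrans = 42 / 2 = 21
W_min = ceil(21) = 21

21


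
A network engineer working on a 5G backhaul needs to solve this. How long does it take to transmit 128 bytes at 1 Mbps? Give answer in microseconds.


Given: packet = 128 bytes, bandwidth = 1 Mbps
Packet in bits = 128 * 8 = 1024 bits
Bandwidth = 1 * 10^6 = 1000000 bps
Time = 1024 / 1000000 seconds
Time in us = 1024 * 10^6 / 1000000 = 1024

1024


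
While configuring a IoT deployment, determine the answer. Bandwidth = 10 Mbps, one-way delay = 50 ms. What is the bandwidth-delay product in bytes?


Given: bandwidth = 10 Mbps, delay = 50 ms
BDP in bits = 10 * 10^6 * 50 / 1000
BDP in bits = 500000
BDP in bytes = 500000 / 8 = 62500

62500


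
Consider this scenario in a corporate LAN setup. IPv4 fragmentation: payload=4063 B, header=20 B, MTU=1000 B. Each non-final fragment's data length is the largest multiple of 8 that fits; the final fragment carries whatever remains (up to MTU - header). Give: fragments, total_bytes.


Max data per non-final fragment = floor((MTU - header)/8)*8 = floor((1000 - 20)/8)*8 = floor(980/8)*8 = 976 B
Final fragment needs no 8-byte alignment: it can carry up to MTU - header = 980 B
Non-final fragments needed = ceil((payload - 980) / 976) = ceil(3083/976) = ceil(3.1588) = 4
Number of fragments = 4 + 1 = 5
Fragment sizes (data): 4 * 976 B + 159 B (last, 159 <= 980 OK)
Total bytes sent = payload + n_frags * header = 4063 + 5*20 = 4063 + 100 = 4163 B

5, 4163


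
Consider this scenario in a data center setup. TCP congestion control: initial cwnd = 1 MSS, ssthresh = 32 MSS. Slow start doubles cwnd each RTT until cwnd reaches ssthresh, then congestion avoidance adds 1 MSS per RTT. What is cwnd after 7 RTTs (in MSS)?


RTT 0: cwnd = 1 MSS (initial)
RTT 1: cwnd = 2 MSS (slow start, doubled)
RTT 2: cwnd = 4 MSS (slow start, doubled)
RTT 3: cwnd = 8 MSS (slow start, doubled)
RTT 4: cwnd = 16 MSS (slow start, doubled)
RTT 5: cwnd = 32 MSS (slow start, doubled)
RTT 6: cwnd = 33 MSS (congestion avoidance, +1)
RTT 7: cwnd = 34 MSS (congestion avoidance, +1)

34


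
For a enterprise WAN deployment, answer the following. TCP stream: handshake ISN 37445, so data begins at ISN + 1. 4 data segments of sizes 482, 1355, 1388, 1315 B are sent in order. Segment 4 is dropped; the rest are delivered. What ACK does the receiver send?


SYN uses sequence number 37445; first data byte = ISN + 1 = 37446.
Segment 1: SEQ = 37446, len = 482 B, covers [37446, 37927]
Segment 2: SEQ = 37928, len = 1355 B, covers [37928, 39282]
Segment 3: SEQ = 39283, len = 1388 B, covers [39283, 40670]
Segment 4: SEQ = 40671, len = 1315 B, covers [40671, 41985] [LOST]
In-order data received: bytes [37446, 40670] (segments 1..3).
Segment 4 missing -> gap begins at byte 40671.
Cumulative ACK = next expected in-order byte = 37446 + 482 + 1355 + 1388 = 40671

40671


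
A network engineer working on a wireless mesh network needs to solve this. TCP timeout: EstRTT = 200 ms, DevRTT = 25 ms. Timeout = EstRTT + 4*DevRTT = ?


Given: EstRTT = 200 ms, DevRTT = 25 ms
Timeout = EstRTT + 4 * DevRTT
4 * DevRTT = 4 * 25 = 100
Timeout = 200 + 100 = 300 ms

300


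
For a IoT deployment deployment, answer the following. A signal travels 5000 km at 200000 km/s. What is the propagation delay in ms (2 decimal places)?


Given: distance = 5000 km, speed = 200000 km/s
Delay = distance / speed = 5000 / 200000 seconds
Delay in ms = 5000 * 1000 / 200000
Delay = 25.0000 ms
Rounded to 2 dp = 25.00 ms

25.00


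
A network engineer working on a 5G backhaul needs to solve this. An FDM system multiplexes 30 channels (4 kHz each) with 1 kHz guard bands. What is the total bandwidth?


Given: 30 channels, 4 kHz each, guard = 1 kHz
Channel bandwidth = 30 * 4 = 120 kHz
Guard bands = 29 gaps * 1 kHz = 29 kHz
Total = 120 + 29 = 149 kHz

149


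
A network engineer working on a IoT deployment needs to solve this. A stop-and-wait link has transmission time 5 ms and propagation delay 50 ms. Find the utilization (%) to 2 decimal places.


Given: Ttrans = 5 ms, Tprop = 50 ms
RTT = 2 * Tprop = 2 * 50 = 100 ms
U = Ttrans / (Ttrans + RTT)
U = 5 / (5 + 100)
U = 5 / 105 = 0.047619
U% = 4.76%

4.76


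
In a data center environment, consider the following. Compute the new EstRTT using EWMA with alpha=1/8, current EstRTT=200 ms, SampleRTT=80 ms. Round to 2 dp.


Given: EstRTT = 200 ms, SampleRTT = 80 ms, alpha = 1/8
New EstRTT = (1 - alpha) * EstRTT + alpha * SampleRTT
(7/8) * 200 = 175
(1/8) * 80 = 10
New EstRTT = 175 + 10 = 185 ms -> 185.00 ms (2 dp)

185.00


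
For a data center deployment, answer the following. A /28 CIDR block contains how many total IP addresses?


Given: CIDR prefix /28
Host bits = 32 - 28 = 4
Total addresses = 2^4 = 16

16


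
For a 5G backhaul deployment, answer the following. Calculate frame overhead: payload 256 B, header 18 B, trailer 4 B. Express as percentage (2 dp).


Given: payload = 256 B, header = 18 B, trailer = 4 B
Overhead bytes = header + trailer = 18 + 4 = 22
Total frame = payload + overhead = 256 + 22 = 278
Overhead % = 22 / 278 * 100 = 7.9137% -> 7.91% (2 dp)

7.91


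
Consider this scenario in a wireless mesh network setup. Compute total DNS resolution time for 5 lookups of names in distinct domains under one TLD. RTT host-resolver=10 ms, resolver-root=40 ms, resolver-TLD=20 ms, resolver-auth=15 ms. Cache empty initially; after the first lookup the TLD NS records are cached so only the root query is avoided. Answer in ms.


Lookup 1 (cold cache): local + root + TLD + auth = 10 + 40 + 20 + 15 = 85 ms
Lookups 2..5 (TLD NS cached -> skip root; new domain -> still ask TLD and auth): local + TLD + auth = 10 + 20 + 15 = 45 ms each
Remaining 4 lookups: 4 * 45 = 180 ms
Total = 85 + 180 = 265 ms

265


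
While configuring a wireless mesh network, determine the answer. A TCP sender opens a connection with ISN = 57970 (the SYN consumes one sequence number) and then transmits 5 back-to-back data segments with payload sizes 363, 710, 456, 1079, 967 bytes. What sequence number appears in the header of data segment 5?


The SYN occupies sequence number ISN = 57970, so the first data byte is ISN + 1 = 57971.
SEQ of data segment i = (ISN + 1) + sum of payload sizes of segments 1..i-1.
Segment 1: SEQ = 57971, payload = 363 bytes
Segment 2: SEQ = 58334, payload = 710 bytes
Segment 3: SEQ = 59044, payload = 456 bytes
Segment 4: SEQ = 59500, payload = 1079 bytes
Segment 5: SEQ = 60579, payload = 967 bytes
SEQ of segment 5 = 57971 + 363 + 710 + 456 + 1079 = 60579

60579


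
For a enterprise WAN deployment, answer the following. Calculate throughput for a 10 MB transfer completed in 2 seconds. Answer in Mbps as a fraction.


Given: file = 10 MB, time = 2 s
File in Mb = 10 * 8 = 80 Mb
Throughput = 80 / 2 Mbps
Throughput = 40 Mbps

40


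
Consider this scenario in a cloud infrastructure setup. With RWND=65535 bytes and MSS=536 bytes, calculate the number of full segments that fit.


Given: RWND = 65535 bytes, MSS = 536 bytes
Full segments = floor(RWND / MSS)
Full segments = floor(65535 / 536)
Full segments = floor(122.2668) = 122

122


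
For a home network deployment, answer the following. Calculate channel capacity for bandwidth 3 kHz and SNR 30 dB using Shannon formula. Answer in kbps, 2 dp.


Given: B = 3 kHz, SNR = 30 dB
SNR linear = 10^(30/10) = 1000
1 + SNR = 1001
log2(1001) = 9.9672262588
C = 3 * 1000 * 9.9672262588 = 29901.6788 bps
C = 29.901679 kbps -> 29.90 kbps (2 dp)

29.90


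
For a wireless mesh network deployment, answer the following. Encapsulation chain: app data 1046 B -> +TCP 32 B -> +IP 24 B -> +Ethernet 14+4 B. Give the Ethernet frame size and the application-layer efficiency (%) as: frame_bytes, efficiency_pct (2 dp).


TCP segment = 1046 + 32 = 1078 B
IP packet = 1078 + 24 = 1102 B
Ethernet frame = 1102 + 14 + 4 = 1120 B
Efficiency = app / frame = 1046 / 1120 = 0.933929 = 93.3929% -> 93.39% (2 dp)

1120, 93.39


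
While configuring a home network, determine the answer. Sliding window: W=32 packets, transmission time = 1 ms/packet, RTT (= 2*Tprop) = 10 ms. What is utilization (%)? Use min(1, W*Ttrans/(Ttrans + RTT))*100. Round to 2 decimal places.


Given: W = 32, Ttrans = 1 ms, RTT = 10 ms (= 2 * Tprop, Tprop = 5 ms)
Cycle time = Ttrans + RTT = 1 + 10 = 11 ms (first packet sent until its ACK returns)
W * Ttrans = 32 * 1 = 32 ms of sending per cycle
W * Ttrans / (Ttrans + RTT) = 32 / 11 = 2.909091
U = min(1, 2.909091) = 1.000000
U% = 100.00%

100.00


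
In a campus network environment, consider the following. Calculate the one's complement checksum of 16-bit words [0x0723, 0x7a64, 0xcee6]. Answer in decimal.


Given words: [0x0723, 0x7a64, 0xcee6]
Step 1: Sum all words
Raw sum = 1827 + 31332 + 52966 = 86125
Step 2: Fold carry: (20589 + 1) = 20590
One's complement = ~20590 & 0xFFFF = 44945

44945


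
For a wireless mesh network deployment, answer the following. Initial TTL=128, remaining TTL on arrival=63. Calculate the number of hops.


Given: initial TTL = 128, received TTL = 63
Hops = initial TTL - received TTL
Hops = 128 - 63 = 65

65


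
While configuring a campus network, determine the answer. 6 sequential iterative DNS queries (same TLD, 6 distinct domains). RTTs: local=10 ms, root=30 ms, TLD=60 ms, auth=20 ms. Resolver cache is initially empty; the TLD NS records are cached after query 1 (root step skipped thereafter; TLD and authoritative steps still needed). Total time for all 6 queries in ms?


Lookup 1 (cold cache): local + root + TLD + auth = 10 + 30 + 60 + 20 = 120 ms
Lookups 2..6 (TLD NS cached -> skip root; new domain -> still ask TLD and auth): local + TLD + auth = 10 + 60 + 20 = 90 ms each
Remaining 5 lookups: 5 * 90 = 450 ms
Total = 120 + 450 = 570 ms

570


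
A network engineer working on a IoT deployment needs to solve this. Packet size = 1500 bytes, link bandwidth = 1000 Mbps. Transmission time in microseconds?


Given: packet = 1500 bytes, bandwidth = 1000 Mbps
Packet in bits = 1500 * 8 = 12000 bits
Bandwidth = 1000 * 10^6 = 1000000000 bps
Time = 12000 / 1000000000 seconds
Time in us = 12000 * 10^6 / 1000000000 = 12

12


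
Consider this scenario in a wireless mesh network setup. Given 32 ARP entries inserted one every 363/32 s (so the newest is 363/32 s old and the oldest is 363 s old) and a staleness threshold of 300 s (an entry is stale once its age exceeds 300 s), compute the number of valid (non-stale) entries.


Ages are k * 363/32 s for k = 1..32 (spacing = 11.3438 s).
Entry k is valid iff k * 363/32 <= 300 iff k <= 32 * 300 / 363 = 26.4463
n_valid = floor(26.4463) = 26
(n_stale = 32 - 26 = 6)

26


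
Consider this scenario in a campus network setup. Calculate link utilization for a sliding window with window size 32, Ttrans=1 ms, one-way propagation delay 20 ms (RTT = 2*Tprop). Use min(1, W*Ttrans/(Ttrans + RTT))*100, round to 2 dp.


Given: W = 32, Ttrans = 1 ms, RTT = 40 ms (= 2 * Tprop, Tprop = 20 ms)
Cycle time = Ttrans + RTT = 1 + 40 = 41 ms (first packet sent until its ACK returns)
W * Ttrans = 32 * 1 = 32 ms of sending per cycle
W * Ttrans / (Ttrans + RTT) = 32 / 41 = 0.780488
U = min(1, 0.780488) = 0.780488
U% = 78.05%

78.05


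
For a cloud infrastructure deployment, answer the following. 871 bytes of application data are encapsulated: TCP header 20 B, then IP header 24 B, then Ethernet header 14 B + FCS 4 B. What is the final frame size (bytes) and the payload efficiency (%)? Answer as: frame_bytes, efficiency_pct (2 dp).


TCP segment = 871 + 20 = 891 B
IP packet = 891 + 24 = 915 B
Ethernet frame = 915 + 14 + 4 = 933 B
Efficiency = app / frame = 871 / 933 = 0.933548 = 93.3548% -> 93.35% (2 dp)

933, 93.35


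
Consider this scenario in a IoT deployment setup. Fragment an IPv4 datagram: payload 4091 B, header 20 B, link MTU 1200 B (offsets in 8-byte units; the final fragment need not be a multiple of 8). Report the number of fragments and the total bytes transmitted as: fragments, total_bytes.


Max data per non-final fragment = floor((MTU - header)/8)*8 = floor((1200 - 20)/8)*8 = floor(1180/8)*8 = 1176 B
Final fragment needs no 8-byte alignment: it can carry up to MTU - header = 1180 B
Non-final fragments needed = ceil((payload - 1180) / 1176) = ceil(2911/1176) = ceil(2.4753) = 3
Number of fragments = 3 + 1 = 4
Fragment sizes (data): 3 * 1176 B + 563 B (last, 563 <= 1180 OK)
Total bytes sent = payload + n_frags * header = 4091 + 4*20 = 4091 + 80 = 4171 B

4, 4171


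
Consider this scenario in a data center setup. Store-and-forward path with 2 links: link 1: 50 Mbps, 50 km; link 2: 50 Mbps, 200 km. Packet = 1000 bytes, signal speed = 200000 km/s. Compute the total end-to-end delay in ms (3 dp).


Packet = 1000 bytes = 8000 bits. Store-and-forward: sum (t_trans + t_prop) per link.
Link 1: t_trans = 8000/(50*10^6) s = 0.1600 ms; t_prop = 50/200000 s = 0.2500 ms; subtotal = 0.4100 ms
Link 2: t_trans = 8000/(50*10^6) s = 0.1600 ms; t_prop = 200/200000 s = 1.0000 ms; subtotal = 1.1600 ms
End-to-end = 0.4100 + 1.1600 = 1.5700 ms -> 1.570 ms (3 dp)

1.570


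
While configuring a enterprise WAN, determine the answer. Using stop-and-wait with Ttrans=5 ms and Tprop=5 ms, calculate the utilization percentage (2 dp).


Given: Ttrans = 5 ms, Tprop = 5 ms
RTT = 2 * Tprop = 2 * 5 = 10 ms
U = Ttrans / (Ttrans + RTT)
U = 5 / (5 + 10)
U = 5 / 15 = 0.333333
U% = 33.33%

33.33
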